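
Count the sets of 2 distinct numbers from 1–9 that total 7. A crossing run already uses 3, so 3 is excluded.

2

2 distinct digits from 1–9 sum between 3 and 17.
Dropping sets that contain 3.
Enumerating: {1,6}, {2,5}.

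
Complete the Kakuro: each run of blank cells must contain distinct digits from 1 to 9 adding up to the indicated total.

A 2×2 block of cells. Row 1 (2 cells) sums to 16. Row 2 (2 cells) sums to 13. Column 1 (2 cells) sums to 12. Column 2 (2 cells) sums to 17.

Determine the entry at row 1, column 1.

7

16 in 2 cells must be {7,9}; 17 in 2 cells must be {8,9}.
The 16 across and the 17 down share only 9, so (1,2) = 9.
(2,2) = 17 − 9 = 8 completes the 17 down.
(1,1) = 16 − 9 = 7 completes the 16 across.
(2,1) = 13 − 8 = 5 completes the 13 across.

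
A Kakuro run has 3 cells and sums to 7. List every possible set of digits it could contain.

3 distinct digits from 1–9 sum between 6 and 24.
Only one set works: {1,2,4}.

{1,2,4}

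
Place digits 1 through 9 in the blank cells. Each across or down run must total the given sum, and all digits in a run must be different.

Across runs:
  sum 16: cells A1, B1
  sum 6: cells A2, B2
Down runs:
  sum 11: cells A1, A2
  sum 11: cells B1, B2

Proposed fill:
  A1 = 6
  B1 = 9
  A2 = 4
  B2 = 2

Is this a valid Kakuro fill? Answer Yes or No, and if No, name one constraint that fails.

No — the down run A1–A2 sums to 10, not 11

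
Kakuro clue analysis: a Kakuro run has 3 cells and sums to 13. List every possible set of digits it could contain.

{1,3,9}; {1,4,8}; {1,5,7}; {2,3,8}; {2,4,7}; {2,5,6}; {3,4,6}

3 distinct digits from 1–9 sum between 6 and 24.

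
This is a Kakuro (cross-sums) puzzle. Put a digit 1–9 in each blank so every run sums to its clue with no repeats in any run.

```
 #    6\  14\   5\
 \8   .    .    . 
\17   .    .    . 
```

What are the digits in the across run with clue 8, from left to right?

1, 5, 2

The 8 across and the 14 down share only 5, so R1C2 = 5.
R2C2 = 14 − 5 = 9 completes the 14 down.
Nothing is forced directly, so branch on R1C1, whose candidates are 1 or 2. If R1C1 = 2: that forces R1C3 = 1, after which R2C1 would have to be in {1,2,3,5,6,7} for the 17 across but in {4} for the 6 down — contradiction. So R1C1 = 1.
R1C3 = 8 − 6 = 2 completes the 8 across.
R2C1 = 6 − 1 = 5 completes the 6 down.
R2C3 = 17 − 14 = 3 completes the 17 across.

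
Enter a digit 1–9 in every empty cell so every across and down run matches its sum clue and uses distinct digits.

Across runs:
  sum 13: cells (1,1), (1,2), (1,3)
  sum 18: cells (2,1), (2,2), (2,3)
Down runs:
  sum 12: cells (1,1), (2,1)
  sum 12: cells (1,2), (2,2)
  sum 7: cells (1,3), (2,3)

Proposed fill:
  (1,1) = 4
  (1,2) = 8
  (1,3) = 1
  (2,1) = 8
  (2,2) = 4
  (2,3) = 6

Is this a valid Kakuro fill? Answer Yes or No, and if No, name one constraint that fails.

Yes

Across: 4+8+1=13; 8+4+6=18. Down: 4+8=12; 8+4=12; 1+6=7. No digit repeats within any run.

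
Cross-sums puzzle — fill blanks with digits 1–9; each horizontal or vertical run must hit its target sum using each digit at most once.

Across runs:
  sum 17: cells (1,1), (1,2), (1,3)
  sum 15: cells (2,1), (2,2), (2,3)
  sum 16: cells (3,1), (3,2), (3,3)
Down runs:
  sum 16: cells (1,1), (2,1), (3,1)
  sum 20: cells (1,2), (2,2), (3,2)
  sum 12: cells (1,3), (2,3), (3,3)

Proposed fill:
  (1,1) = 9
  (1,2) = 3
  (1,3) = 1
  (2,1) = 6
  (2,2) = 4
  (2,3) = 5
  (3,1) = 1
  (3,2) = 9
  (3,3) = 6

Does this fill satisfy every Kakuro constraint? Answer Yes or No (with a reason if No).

No — the across run (1,1)–(1,3) sums to 13, not 17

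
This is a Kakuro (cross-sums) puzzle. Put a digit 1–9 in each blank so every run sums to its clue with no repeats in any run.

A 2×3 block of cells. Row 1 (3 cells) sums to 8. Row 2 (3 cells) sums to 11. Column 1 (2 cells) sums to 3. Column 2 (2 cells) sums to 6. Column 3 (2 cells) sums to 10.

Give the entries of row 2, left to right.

3 in 2 cells must be {1,2}.
Nothing is forced directly, so branch on (1,1), whose candidates are 1 or 2. If (1,1) = 2: that forces (1,3) = 1, (2,1) = 1, after which (2,3) would have to be in {2,3,4,6,7,8} for the 11 across but in {9} for the 10 down — contradiction. So (1,1) = 1.
(2,1) = 3 − 1 = 2 completes the 3 down.
Nothing is forced directly, so branch on (1,2), whose candidates are 2 or 4 or 5. If (1,2) = 2: then (1,3) would have to be in {5} for the 8 across but in {1,2,3,4,6,7,8,9} for the 10 down — contradiction. If (1,2) = 4: that forces (1,3) = 3, after which (2,2) would have to be in {1,3,4,5,6,8} for the 11 across but in {2} for the 6 down — contradiction. So (1,2) = 5.
(1,3) = 8 − 6 = 2 completes the 8 across.
(2,2) = 6 − 5 = 1 completes the 6 down.
(2,3) = 11 − 3 = 8 completes the 11 across.

2 1 8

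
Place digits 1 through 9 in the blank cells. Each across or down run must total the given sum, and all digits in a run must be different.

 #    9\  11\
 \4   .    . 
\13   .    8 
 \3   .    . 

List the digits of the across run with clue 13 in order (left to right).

4 in 2 cells must be {1,3}; 3 in 2 cells must be {1,2}.
R1C2 = 1: the only remaining digit allowed by both the 4 across and the 11 down.
R2C1 = 13 − 8 = 5 completes the 13 across.
Given what's placed, R3C1 must be 1 to fit the 3 across and 9 down.
R3C2 = 3 − 1 = 2 completes the 3 across.
R1C1 = 4 − 1 = 3 completes the 4 across.

5 8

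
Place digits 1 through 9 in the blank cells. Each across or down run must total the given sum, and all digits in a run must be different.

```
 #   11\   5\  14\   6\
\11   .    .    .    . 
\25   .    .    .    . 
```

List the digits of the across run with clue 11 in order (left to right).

3 2 5 1

11 in 4 cells must be {1,2,3,5}.
Only 5 fits R1C3 under both its across sum 11 and down sum 14.
R2C3 = 14 − 5 = 9 completes the 14 down.
Nothing is forced directly, so branch on R1C1, whose candidates are 2 or 3. If R1C1 = 2: that forces R1C4 = 1, after which R2C1 would have to be in {1,2,3,4,5,6,7,8} for the 25 across but in {9} for the 11 down — contradiction. So R1C1 = 3.
R2C1 = 11 − 3 = 8 completes the 11 down.
No cell is forced outright now. R1C2 can only be 1 or 2 (the digits allowed by both its 11 across and its 5 down). If R1C2 = 1: that forces R1C4 = 2, after which R2C2 would have to be in {1,2,3,5,6,7} for the 25 across but in {4} for the 5 down — contradiction. So R1C2 = 2.
R1C4 = 11 − 10 = 1 completes the 11 across.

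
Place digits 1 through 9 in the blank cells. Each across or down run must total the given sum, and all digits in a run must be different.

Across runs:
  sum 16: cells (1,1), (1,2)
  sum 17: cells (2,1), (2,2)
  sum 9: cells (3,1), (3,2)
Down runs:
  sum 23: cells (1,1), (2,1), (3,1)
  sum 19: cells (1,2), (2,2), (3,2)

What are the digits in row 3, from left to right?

16 in 2 cells must be {7,9}; 17 in 2 cells must be {8,9}; 23 in 3 cells must be {6,8,9}.
The 16 across and the 23 down share only 9, so (1,1) = 9.
(1,2) = 16 − 9 = 7 completes the 16 across.
Given what's placed, (2,1) must be 8 to fit the 17 across and 23 down.
(2,2) = 17 − 8 = 9 completes the 17 across.
(3,1) = 23 − 17 = 6 completes the 23 down.
(3,2) = 9 − 6 = 3 completes the 9 across.

6 3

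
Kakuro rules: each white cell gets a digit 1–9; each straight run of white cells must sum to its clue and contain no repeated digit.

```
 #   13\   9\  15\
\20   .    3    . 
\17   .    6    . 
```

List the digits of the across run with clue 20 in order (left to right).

9 3 8

Nothing is forced directly, so branch on R1C1, whose candidates are 8 or 9. If R1C1 = 8: that forces R1C3 = 9, after which R2C1 would have to be in {2,3,4,7,8,9} for the 17 across but in {5} for the 13 down — contradiction. So R1C1 = 9.
R1C3 = 20 − 12 = 8 completes the 20 across.
R2C1 = 13 − 9 = 4 completes the 13 down.
R2C3 = 17 − 10 = 7 completes the 17 across.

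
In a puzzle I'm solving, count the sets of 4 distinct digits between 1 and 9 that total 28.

2

4 distinct digits from 1–9 sum between 10 and 30.
Enumerating: {4,7,8,9}, {5,6,8,9}.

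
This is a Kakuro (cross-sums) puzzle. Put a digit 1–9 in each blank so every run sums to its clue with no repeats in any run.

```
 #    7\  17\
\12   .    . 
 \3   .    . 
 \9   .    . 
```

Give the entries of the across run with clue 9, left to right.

2, 7

3 in 2 cells must be {1,2}; 7 in 3 cells must be {1,2,4}.
The 12 across and the 7 down share only 4, so R1C1 = 4.
R1C2 = 12 − 4 = 8 completes the 12 across.
Given what's placed, R2C2 must be 2 to fit the 3 across and 17 down.
R3C2 = 17 − 10 = 7 completes the 17 down.
R2C1 = 3 − 2 = 1 completes the 3 across.
R3C1 = 9 − 7 = 2 completes the 9 across.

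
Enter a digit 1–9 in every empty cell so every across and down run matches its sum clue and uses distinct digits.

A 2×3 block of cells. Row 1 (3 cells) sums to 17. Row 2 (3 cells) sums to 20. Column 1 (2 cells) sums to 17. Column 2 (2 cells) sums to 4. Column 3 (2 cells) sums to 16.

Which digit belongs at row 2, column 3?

17 in 2 cells must be {8,9}; 4 in 2 cells must be {1,3}; 16 in 2 cells must be {7,9}.
The 20 across and the 4 down share only 3, so (2,2) = 3.
Given what's placed, (2,3) must be 9 to fit the 20 across and 16 down.
(1,2) = 4 − 3 = 1 completes the 4 down.
(1,3) = 16 − 9 = 7 completes the 16 down.
(2,1) = 20 − 12 = 8 completes the 20 across.
(1,1) = 17 − 8 = 9 completes the 17 across.

9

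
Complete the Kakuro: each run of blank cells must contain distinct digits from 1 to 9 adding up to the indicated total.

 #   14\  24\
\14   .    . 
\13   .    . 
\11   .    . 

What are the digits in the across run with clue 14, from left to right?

24 in 3 cells must be {7,8,9}.
Nothing is forced directly, so branch on R2C2, whose candidates are 7 or 8 or 9. If R2C2 = 8: that forces R1C2 = 9, R2C1 = 5, R3C2 = 7, after which R1C1 would have to be in {5} for the 14 across but in {1,2,3,6,7,8} for the 14 down — contradiction. If R2C2 = 9: that forces R1C2 = 8, R2C1 = 4, R3C2 = 7, after which R1C1 would have to be in {6} for the 14 across but in {1,2,3,7,8,9} for the 14 down — contradiction. So R2C2 = 7.
R2C1 = 13 − 7 = 6 completes the 13 across.
Given what's placed, R1C1 must be 5 to fit the 14 across and 14 down.
R1C2 = 14 − 5 = 9 completes the 14 across.
R3C1 = 14 − 11 = 3 completes the 14 down.
R3C2 = 11 − 3 = 8 completes the 11 across.

5 9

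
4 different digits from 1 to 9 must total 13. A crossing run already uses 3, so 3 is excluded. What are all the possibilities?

{1,2,4,6}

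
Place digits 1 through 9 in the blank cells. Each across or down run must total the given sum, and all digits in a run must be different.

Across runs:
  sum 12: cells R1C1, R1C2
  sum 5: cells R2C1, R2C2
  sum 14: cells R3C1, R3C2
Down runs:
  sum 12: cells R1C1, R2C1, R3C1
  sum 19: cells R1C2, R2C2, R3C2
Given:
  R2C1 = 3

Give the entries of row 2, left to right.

3 2

R2C2 = 5 − 3 = 2 completes the 5 across.
Nothing is forced directly, so branch on R1C2, whose candidates are 8 or 9. If R1C2 = 9: then R1C1 would have to be in {3} for the 12 across but in {1,2,4,5,7,8} for the 12 down — contradiction. So R1C2 = 8.
R1C1 = 12 − 8 = 4 completes the 12 across.
R3C1 = 12 − 7 = 5 completes the 12 down.
R3C2 = 14 − 5 = 9 completes the 14 across.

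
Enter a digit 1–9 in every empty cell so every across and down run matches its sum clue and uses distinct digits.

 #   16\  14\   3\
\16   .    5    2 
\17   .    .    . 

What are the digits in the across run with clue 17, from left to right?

16 in 2 cells must be {7,9}; 3 in 2 cells must be {1,2}.
R1C1 = 16 − 7 = 9 completes the 16 across.
R2C1 = 16 − 9 = 7 completes the 16 down.
R2C2 = 14 − 5 = 9 completes the 14 down.
R2C3 = 17 − 16 = 1 completes the 17 across.

7, 9, 1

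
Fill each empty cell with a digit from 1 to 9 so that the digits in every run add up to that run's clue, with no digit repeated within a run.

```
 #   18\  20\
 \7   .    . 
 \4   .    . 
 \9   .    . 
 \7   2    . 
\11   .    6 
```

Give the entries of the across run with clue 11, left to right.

4 in 2 cells must be {1,3}.
R4C2 = 7 − 2 = 5 completes the 7 across.
R5C1 = 11 − 6 = 5 completes the 11 across.

5 6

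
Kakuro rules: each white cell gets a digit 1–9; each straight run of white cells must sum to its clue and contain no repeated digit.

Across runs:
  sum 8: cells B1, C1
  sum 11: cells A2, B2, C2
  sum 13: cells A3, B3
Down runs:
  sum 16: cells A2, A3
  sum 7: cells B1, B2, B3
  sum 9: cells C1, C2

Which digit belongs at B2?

1

16 in 2 cells must be {7,9}; 7 in 3 cells must be {1,2,4}.
The 11 across and the 16 down share only 7, so A2 = 7.
B2 = 1: the only remaining digit allowed by both the 11 across and the 7 down.
C2 = 11 − 8 = 3 completes the 11 across.
A3 = 16 − 7 = 9 completes the 16 down.
B3 = 13 − 9 = 4 completes the 13 across.
B1 = 7 − 5 = 2 completes the 7 down.
C1 = 8 − 2 = 6 completes the 8 across.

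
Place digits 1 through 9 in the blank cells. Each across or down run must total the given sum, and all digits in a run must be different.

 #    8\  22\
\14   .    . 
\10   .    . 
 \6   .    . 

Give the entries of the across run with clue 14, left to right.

The 14 across and the 8 down share only 5, so R1C1 = 5.
R1C2 = 14 − 5 = 9 completes the 14 across.
Given what's placed, R3C2 must be 5 to fit the 6 across and 22 down.
R2C2 = 22 − 14 = 8 completes the 22 down.
R3C1 = 6 − 5 = 1 completes the 6 across.
R2C1 = 10 − 8 = 2 completes the 10 across.

5 9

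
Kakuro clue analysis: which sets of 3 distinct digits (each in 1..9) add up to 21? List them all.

3 distinct digits from 1–9 sum between 6 and 24.

{4,8,9}; {5,7,9}; {6,7,8}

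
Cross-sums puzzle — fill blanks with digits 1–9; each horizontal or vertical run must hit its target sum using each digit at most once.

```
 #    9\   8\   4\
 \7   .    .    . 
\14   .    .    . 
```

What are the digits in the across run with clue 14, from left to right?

5, 6, 3

7 in 3 cells must be {1,2,4}; 4 in 2 cells must be {1,3}.
The 7 across and the 4 down share only 1, so R1C3 = 1.
R2C3 = 4 − 1 = 3 completes the 4 down.
Given what's placed, R1C2 must be 2 to fit the 7 across and 8 down.
R2C2 = 8 − 2 = 6 completes the 8 down.
R1C1 = 7 − 3 = 4 completes the 7 across.
R2C1 = 14 − 9 = 5 completes the 14 across.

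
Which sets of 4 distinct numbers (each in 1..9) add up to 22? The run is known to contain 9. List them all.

{1,4,8,9}; {1,5,7,9}; {2,3,8,9}; {2,4,7,9}; {2,5,6,9}; {3,4,6,9}

4 distinct digits from 1–9 sum between 10 and 30.
Keeping only sets containing 9.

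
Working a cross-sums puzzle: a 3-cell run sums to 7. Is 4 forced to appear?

Yes

The only way to make 7 from 3 distinct digits is {1,2,4}, which contains 4.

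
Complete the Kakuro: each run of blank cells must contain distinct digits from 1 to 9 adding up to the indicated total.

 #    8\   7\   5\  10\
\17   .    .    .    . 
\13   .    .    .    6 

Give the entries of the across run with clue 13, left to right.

1 2 4 6

R1C4 = 10 − 6 = 4 completes the 10 down.
Nothing is forced directly, so branch on R2C1, whose candidates are 1 or 2. If R2C1 = 2: that forces R1C1 = 6, R1C3 = 2, after which R2C3 would have to be in {1,4} for the 13 across but in {3} for the 5 down — contradiction. So R2C1 = 1.
R1C1 = 8 − 1 = 7 completes the 8 down.
Given what's placed, R1C3 must be 1 to fit the 17 across and 5 down.
R2C3 = 5 − 1 = 4 completes the 5 down.
R1C2 = 17 − 12 = 5 completes the 17 across.
R2C2 = 13 − 11 = 2 completes the 13 across.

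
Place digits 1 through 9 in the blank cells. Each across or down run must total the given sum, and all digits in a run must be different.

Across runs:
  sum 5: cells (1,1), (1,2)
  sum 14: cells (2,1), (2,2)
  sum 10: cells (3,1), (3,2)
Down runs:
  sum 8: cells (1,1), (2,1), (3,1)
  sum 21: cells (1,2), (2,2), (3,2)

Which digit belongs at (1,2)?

The 5 across and the 21 down share only 4, so (1,2) = 4.
The 14 across and the 8 down share only 5, so (2,1) = 5.
(2,2) = 14 − 5 = 9 completes the 14 across.
(3,2) = 21 − 13 = 8 completes the 21 down.
(1,1) = 5 − 4 = 1 completes the 5 across.
(3,1) = 10 − 8 = 2 completes the 10 across.

4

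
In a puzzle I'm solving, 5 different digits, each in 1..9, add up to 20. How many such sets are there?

5 distinct digits from 1–9 sum between 15 and 35.
Enumerating: {1,2,3,5,9}, {1,2,3,6,8}, {1,2,4,5,8}, {1,2,4,6,7}, {1,3,4,5,7}, {2,3,4,5,6}.

6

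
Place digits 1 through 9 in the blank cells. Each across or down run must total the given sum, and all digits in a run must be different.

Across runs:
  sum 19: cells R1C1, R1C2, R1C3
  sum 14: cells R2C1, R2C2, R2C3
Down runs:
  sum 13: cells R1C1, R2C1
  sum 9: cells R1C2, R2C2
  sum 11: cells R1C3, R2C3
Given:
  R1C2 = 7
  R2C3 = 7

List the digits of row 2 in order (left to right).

5 2 7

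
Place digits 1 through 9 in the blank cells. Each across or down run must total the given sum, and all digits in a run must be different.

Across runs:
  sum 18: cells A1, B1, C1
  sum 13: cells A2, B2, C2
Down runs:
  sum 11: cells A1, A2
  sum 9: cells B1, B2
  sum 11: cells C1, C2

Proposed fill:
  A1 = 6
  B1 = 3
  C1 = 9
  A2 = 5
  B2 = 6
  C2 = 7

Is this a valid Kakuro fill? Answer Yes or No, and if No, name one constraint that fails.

No — the down run C1–C2 sums to 16, not 11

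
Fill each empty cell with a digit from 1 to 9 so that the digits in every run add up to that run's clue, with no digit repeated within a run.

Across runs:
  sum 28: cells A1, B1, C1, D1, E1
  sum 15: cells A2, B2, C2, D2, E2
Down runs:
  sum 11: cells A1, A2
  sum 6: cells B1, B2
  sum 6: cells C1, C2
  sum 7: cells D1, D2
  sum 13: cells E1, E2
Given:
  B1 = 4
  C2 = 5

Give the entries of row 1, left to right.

8 4 1 6 9

15 in 5 cells must be {1,2,3,4,5}.
C1 = 6 − 5 = 1 completes the 6 down.
D1 = 6: the only remaining digit allowed by both the 28 across and the 7 down.
B2 = 6 − 4 = 2 completes the 6 down.
D2 = 7 − 6 = 1 completes the 7 down.
E2 = 4: the only remaining digit allowed by both the 15 across and the 13 down.
E1 = 13 − 4 = 9 completes the 13 down.
A2 = 15 − 12 = 3 completes the 15 across.
A1 = 28 − 20 = 8 completes the 28 across.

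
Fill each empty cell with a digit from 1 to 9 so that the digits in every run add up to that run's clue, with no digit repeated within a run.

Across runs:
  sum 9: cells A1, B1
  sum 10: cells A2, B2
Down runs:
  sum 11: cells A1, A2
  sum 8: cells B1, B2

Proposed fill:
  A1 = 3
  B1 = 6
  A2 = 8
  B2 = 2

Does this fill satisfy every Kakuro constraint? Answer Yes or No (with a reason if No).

Across: 3+6=9; 8+2=10. Down: 3+8=11; 6+2=8. No digit repeats within any run.

Yes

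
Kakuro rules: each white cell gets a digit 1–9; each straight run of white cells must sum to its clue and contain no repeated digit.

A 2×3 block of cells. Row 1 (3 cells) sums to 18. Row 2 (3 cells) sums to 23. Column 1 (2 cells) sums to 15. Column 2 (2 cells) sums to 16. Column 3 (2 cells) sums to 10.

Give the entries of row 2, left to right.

6 9 8

23 in 3 cells must be {6,8,9}; 16 in 2 cells must be {7,9}.
The 23 across and the 16 down share only 9, so (2,2) = 9.
(1,2) = 16 − 9 = 7 completes the 16 down.
Nothing is forced directly, so branch on (2,1), whose candidates are 6 or 8. If (2,1) = 8: then (1,1) would have to be in {2,3,5,6,8,9} for the 18 across but in {7} for the 15 down — contradiction. So (2,1) = 6.
(1,1) = 15 − 6 = 9 completes the 15 down.
(1,3) = 18 − 16 = 2 completes the 18 across.
(2,3) = 23 − 15 = 8 completes the 23 across.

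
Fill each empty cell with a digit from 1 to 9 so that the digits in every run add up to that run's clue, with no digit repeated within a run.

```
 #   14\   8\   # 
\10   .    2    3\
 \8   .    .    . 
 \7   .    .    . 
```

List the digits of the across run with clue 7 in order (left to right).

7 in 3 cells must be {1,2,4}; 3 in 2 cells must be {1,2}.
R1C1 = 10 − 2 = 8 completes the 10 across.
R3C2 = 1: the only remaining digit allowed by both the 7 across and the 8 down.
R3C3 = 2: the only remaining digit allowed by both the 7 across and the 3 down.
R2C2 = 8 − 3 = 5 completes the 8 down.
R2C3 = 3 − 2 = 1 completes the 3 down.
R3C1 = 7 − 3 = 4 completes the 7 across.
R2C1 = 8 − 6 = 2 completes the 8 across.

4 1 2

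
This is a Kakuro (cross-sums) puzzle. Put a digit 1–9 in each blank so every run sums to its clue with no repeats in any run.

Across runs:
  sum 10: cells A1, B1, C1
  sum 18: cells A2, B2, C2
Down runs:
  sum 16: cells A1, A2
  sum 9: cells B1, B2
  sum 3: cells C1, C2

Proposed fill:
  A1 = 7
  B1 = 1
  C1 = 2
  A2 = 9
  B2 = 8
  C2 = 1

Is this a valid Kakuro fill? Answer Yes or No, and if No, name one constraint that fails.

Yes

Across: 7+1+2=10; 9+8+1=18. Down: 7+9=16; 1+8=9; 2+1=3. No digit repeats within any run.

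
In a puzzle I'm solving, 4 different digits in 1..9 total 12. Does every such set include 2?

Yes

Every partition of 12 into 4 distinct digits includes 2: {1,2,3,6}, {1,2,4,5}.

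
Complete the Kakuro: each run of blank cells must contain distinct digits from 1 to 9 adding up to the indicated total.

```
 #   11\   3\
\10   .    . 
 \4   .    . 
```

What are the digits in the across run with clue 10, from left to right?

4 in 2 cells must be {1,3}; 3 in 2 cells must be {1,2}.
The 4 across and the 11 down share only 3, so R2C1 = 3.
R2C2 = 4 − 3 = 1 completes the 4 across.
R1C1 = 11 − 3 = 8 completes the 11 down.
R1C2 = 10 − 8 = 2 completes the 10 across.

8, 2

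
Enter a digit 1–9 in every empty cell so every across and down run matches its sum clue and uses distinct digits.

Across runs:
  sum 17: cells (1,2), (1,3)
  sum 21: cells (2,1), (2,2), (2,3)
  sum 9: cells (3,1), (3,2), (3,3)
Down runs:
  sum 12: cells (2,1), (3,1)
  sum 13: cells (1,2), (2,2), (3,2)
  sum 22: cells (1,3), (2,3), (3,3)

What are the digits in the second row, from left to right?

17 in 2 cells must be {8,9}.
Nothing is forced directly, so branch on (1,2), whose candidates are 8 or 9. If (1,2) = 9: that forces (1,3) = 8, after which (2,2) would have to be in {4,5,6,7,8,9} for the 21 across but in {1,3} for the 13 down — contradiction. So (1,2) = 8.
(1,3) = 17 − 8 = 9 completes the 17 across.
Given what's placed, (2,2) must be 4 to fit the 21 across and 13 down.
(2,3) = 8: the only remaining digit allowed by both the 21 across and the 22 down.
(3,2) = 13 − 12 = 1 completes the 13 down.
(3,3) = 22 − 17 = 5 completes the 22 down.
(2,1) = 21 − 12 = 9 completes the 21 across.

9 4 8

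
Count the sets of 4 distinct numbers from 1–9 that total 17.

9

4 distinct digits from 1–9 sum between 10 and 30.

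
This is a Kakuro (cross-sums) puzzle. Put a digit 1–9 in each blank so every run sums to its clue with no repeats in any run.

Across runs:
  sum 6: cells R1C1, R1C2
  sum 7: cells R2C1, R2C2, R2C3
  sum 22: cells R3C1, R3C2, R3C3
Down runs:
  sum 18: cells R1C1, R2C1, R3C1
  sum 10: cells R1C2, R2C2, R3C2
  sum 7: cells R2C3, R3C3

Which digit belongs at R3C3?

7 in 3 cells must be {1,2,4}.
Nothing is forced directly, so branch on R3C3, whose candidates are 5 or 6. If R3C3 = 5: that forces R2C3 = 2, after which R3C2 would have to be in {8,9} for the 22 across but in {1,2,3,4,5,6,7} for the 10 down — contradiction. So R3C3 = 6.

6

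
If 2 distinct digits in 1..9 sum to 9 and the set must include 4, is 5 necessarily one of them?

The only way to make 9 from 2 distinct digits under that restriction is {4,5}, which contains 5.

Yes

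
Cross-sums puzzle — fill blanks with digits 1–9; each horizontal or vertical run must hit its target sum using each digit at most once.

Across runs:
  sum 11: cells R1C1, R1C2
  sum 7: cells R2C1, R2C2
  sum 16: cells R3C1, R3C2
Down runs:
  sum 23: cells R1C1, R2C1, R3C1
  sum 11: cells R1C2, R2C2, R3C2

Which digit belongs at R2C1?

6

16 in 2 cells must be {7,9}; 23 in 3 cells must be {6,8,9}.
The 7 across and the 23 down share only 6, so R2C1 = 6.
R2C2 = 7 − 6 = 1 completes the 7 across.
Given what's placed, R3C1 must be 9 to fit the 16 across and 23 down.
R3C2 = 16 − 9 = 7 completes the 16 across.
R1C1 = 23 − 15 = 8 completes the 23 down.
R1C2 = 11 − 8 = 3 completes the 11 across.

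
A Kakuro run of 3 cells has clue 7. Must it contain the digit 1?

The only way to make 7 from 3 distinct digits is {1,2,4}, which contains 1.

Yes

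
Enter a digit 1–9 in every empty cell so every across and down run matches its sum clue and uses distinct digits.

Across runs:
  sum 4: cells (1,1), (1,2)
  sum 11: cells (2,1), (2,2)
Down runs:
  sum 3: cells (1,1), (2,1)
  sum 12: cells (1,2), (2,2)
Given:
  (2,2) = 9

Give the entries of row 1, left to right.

4 in 2 cells must be {1,3}; 3 in 2 cells must be {1,2}.
(1,1) = 1: only digit in both the 4-across and 3-down candidate sets.
(1,2) = 4 − 1 = 3 completes the 4 across.
(2,1) = 11 − 9 = 2 completes the 11 across.

1, 3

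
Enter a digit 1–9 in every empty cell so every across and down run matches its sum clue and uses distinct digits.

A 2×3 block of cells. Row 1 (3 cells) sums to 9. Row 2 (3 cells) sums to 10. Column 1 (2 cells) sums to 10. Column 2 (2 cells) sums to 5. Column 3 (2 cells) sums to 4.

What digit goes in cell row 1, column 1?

4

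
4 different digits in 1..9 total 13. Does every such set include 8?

No

Counterexample: {1,2,3,7} sums to 13 without using 8.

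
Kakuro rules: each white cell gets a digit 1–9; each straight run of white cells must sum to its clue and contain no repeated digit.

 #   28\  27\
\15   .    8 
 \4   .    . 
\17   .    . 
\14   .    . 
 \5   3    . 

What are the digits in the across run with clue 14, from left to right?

9 5

4 in 2 cells must be {1,3}; 17 in 2 cells must be {8,9}.
R1C1 = 15 − 8 = 7 completes the 15 across.
R2C1 = 1: the only remaining digit allowed by both the 4 across and the 28 down.
R2C2 = 4 − 1 = 3 completes the 4 across.
Given what's placed, R3C2 must be 9 to fit the 17 across and 27 down.
R5C2 = 5 − 3 = 2 completes the 5 across.
R3C1 = 17 − 9 = 8 completes the 17 across.
R4C1 = 28 − 19 = 9 completes the 28 down.
R4C2 = 14 − 9 = 5 completes the 14 across.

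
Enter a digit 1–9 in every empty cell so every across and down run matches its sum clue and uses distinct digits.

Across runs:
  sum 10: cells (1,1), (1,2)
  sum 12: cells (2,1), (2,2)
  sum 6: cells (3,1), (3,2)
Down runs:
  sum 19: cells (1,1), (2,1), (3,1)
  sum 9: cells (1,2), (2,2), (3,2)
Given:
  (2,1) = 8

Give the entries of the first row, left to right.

7, 3

(2,2) = 12 − 8 = 4 completes the 12 across.
Given what's placed, (3,2) must be 2 to fit the 6 across and 9 down.
(1,2) = 9 − 6 = 3 completes the 9 down.
(3,1) = 6 − 2 = 4 completes the 6 across.
(1,1) = 10 − 3 = 7 completes the 10 across.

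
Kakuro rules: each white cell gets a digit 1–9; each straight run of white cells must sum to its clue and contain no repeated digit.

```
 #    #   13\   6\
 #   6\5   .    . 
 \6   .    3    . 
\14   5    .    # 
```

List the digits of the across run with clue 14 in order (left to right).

5, 9

6 in 3 cells must be {1,2,3}.
R2C1 = 6 − 5 = 1 completes the 6 down.
R2C3 = 6 − 4 = 2 completes the 6 across.
R3C2 = 14 − 5 = 9 completes the 14 across.
R1C2 = 13 − 12 = 1 completes the 13 down.
R1C3 = 5 − 1 = 4 completes the 5 across.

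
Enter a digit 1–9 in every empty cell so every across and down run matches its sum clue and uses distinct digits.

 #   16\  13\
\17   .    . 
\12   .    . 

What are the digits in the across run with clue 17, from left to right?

9 8

17 in 2 cells must be {8,9}; 16 in 2 cells must be {7,9}.
The 17 across and the 16 down share only 9, so R1C1 = 9.
R1C2 = 17 − 9 = 8 completes the 17 across.
R2C1 = 16 − 9 = 7 completes the 16 down.
R2C2 = 12 − 7 = 5 completes the 12 across.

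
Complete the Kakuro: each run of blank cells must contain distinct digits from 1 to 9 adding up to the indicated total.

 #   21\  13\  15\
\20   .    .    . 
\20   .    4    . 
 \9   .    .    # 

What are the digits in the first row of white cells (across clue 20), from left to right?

5 7 8

No cell is forced outright now. R2C1 can only be 7 or 9 (the digits allowed by both its 20 across and its 21 down). If R2C1 = 7: that forces R2C3 = 9, R1C3 = 6, after which R1C2 would have to be in {5,9} for the 20 across but in {1,2,3,6,7,8} for the 13 down — contradiction. So R2C1 = 9.
R2C3 = 20 − 13 = 7 completes the 20 across.
R1C3 = 15 − 7 = 8 completes the 15 down.
Nothing is forced directly, so branch on R1C1, whose candidates are 5 or 7. If R1C1 = 7: then R1C2 would have to be in {5} for the 20 across but in {1,2,3,6,7,8} for the 13 down — contradiction. So R1C1 = 5.
R1C2 = 20 − 13 = 7 completes the 20 across.
R3C1 = 21 − 14 = 7 completes the 21 down.
R3C2 = 9 − 7 = 2 completes the 9 across.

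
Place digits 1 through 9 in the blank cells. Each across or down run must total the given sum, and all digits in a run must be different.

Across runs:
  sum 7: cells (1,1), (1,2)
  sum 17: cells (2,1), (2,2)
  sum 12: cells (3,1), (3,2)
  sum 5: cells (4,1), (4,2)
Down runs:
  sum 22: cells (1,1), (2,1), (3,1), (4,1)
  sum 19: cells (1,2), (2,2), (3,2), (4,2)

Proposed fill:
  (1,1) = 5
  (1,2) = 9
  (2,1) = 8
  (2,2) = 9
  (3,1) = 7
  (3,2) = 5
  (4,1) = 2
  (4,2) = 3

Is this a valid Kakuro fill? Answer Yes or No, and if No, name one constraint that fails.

No — the across run (1,1)–(1,2) sums to 14, not 7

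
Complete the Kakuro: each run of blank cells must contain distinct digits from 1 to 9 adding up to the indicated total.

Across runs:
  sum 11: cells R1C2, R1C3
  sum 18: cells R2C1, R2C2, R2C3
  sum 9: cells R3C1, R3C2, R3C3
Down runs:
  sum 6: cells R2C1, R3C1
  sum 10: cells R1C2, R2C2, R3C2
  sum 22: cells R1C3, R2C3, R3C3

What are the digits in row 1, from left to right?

4 7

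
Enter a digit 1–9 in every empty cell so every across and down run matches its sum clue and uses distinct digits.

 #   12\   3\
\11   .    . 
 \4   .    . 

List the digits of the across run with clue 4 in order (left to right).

3 1

4 in 2 cells must be {1,3}; 3 in 2 cells must be {1,2}.
The 11 across and the 3 down share only 2, so R1C2 = 2.
The 4 across and the 12 down share only 3, so R2C1 = 3.
R2C2 = 4 − 3 = 1 completes the 4 across.
R1C1 = 11 − 2 = 9 completes the 11 across.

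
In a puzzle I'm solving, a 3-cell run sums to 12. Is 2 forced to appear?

No

Counterexample: {1,3,8} sums to 12 without using 2.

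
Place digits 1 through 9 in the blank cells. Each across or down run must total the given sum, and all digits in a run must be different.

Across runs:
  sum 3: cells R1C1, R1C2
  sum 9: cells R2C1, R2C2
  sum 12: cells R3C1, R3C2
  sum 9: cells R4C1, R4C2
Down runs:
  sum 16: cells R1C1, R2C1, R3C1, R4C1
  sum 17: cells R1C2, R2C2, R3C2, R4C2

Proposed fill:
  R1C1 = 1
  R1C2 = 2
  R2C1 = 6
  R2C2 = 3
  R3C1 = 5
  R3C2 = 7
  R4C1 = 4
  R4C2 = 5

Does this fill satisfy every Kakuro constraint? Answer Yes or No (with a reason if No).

Yes

Across: 1+2=3; 6+3=9; 5+7=12; 4+5=9. Down: 1+6+5+4=16; 2+3+7+5=17. No digit repeats within any run.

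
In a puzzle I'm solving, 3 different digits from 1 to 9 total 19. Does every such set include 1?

No

Counterexample: {2,8,9} sums to 19 without using 1.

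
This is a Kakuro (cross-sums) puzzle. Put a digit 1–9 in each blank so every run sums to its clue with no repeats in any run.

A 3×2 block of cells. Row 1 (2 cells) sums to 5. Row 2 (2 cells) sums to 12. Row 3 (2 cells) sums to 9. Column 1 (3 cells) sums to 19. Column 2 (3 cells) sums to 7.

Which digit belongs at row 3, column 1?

7 in 3 cells must be {1,2,4}.
The 12 across and the 7 down share only 4, so (2,2) = 4.
(2,1) = 12 − 4 = 8 completes the 12 across.
Nothing is forced directly, so branch on (1,1), whose candidates are 2 or 4. If (1,1) = 2: then (1,2) would have to be in {3} for the 5 across but in {1,2} for the 7 down — contradiction. So (1,1) = 4.
(1,2) = 5 − 4 = 1 completes the 5 across.
(3,1) = 19 − 12 = 7 completes the 19 down.
(3,2) = 9 − 7 = 2 completes the 9 across.

7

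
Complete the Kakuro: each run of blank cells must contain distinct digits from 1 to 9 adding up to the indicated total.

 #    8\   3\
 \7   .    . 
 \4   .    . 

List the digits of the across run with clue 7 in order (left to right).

5, 2

4 in 2 cells must be {1,3}; 3 in 2 cells must be {1,2}.
The 4 across and the 3 down share only 1, so R2C2 = 1.
R1C2 = 3 − 1 = 2 completes the 3 down.
R2C1 = 4 − 1 = 3 completes the 4 across.
R1C1 = 7 − 2 = 5 completes the 7 across.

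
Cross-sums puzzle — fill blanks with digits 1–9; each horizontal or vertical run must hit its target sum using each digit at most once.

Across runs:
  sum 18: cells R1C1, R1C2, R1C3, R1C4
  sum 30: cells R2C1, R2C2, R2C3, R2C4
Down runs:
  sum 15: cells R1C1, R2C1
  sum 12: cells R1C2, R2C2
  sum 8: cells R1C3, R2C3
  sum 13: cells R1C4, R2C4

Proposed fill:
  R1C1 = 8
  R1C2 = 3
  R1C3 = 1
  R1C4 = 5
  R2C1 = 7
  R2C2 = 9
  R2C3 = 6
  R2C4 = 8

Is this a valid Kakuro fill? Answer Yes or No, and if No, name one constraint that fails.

No — the across run R1C1–R1C4 sums to 17, not 18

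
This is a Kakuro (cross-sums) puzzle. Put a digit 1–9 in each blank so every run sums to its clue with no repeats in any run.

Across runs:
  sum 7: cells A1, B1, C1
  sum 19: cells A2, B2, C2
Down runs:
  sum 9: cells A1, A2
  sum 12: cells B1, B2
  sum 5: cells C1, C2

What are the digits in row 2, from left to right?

7 in 3 cells must be {1,2,4}.
The 7 across and the 12 down share only 4, so B1 = 4.
B2 = 12 − 4 = 8 completes the 12 down.
Nothing is forced directly, so branch on C2, whose candidates are 2 or 4. If C2 = 2: then C1 would have to be in {1,2} for the 7 across but in {3} for the 5 down — contradiction. So C2 = 4.
C1 = 5 − 4 = 1 completes the 5 down.
A2 = 19 − 12 = 7 completes the 19 across.
A1 = 7 − 5 = 2 completes the 7 across.

7 8 4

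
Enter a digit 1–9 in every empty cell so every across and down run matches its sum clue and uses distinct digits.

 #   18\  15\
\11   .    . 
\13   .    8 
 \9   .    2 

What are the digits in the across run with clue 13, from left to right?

R1C2 = 15 − 10 = 5 completes the 15 down.
R2C1 = 13 − 8 = 5 completes the 13 across.
R3C1 = 9 − 2 = 7 completes the 9 across.
R1C1 = 11 − 5 = 6 completes the 11 across.

5 8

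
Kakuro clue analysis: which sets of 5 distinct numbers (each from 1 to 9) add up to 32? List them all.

5 distinct digits from 1–9 sum between 15 and 35.

{2,6,7,8,9}; {3,5,7,8,9}; {4,5,6,8,9}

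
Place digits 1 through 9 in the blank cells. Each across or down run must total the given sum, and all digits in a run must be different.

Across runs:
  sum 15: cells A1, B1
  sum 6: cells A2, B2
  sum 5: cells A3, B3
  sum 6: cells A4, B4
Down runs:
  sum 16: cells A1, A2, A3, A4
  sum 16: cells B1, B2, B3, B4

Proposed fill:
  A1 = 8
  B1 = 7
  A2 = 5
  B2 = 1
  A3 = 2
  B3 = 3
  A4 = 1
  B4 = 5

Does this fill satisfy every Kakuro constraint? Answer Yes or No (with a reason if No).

Yes

Across: 8+7=15; 5+1=6; 2+3=5; 1+5=6. Down: 8+5+2+1=16; 7+1+3+5=16. No digit repeats within any run.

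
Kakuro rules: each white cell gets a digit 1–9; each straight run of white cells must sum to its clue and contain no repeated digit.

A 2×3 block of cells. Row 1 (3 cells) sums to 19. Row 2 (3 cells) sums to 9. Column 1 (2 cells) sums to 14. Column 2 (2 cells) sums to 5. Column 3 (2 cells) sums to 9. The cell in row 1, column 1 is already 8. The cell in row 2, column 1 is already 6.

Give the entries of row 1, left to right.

No cell is forced outright now. (1,2) can only be 2 or 4 (the digits allowed by both its 19 across and its 5 down). If (1,2) = 2: then (1,3) would have to be in {9} for the 19 across but in {1,2,3,4,5,6,7,8} for the 9 down — contradiction. So (1,2) = 4.
(1,3) = 19 − 12 = 7 completes the 19 across.
(2,2) = 5 − 4 = 1 completes the 5 down.
(2,3) = 9 − 7 = 2 completes the 9 across.

8 4 7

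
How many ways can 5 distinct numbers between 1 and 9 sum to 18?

3

5 distinct digits from 1–9 sum between 15 and 35.
Enumerating: {1,2,3,4,8}, {1,2,3,5,7}, {1,2,4,5,6}.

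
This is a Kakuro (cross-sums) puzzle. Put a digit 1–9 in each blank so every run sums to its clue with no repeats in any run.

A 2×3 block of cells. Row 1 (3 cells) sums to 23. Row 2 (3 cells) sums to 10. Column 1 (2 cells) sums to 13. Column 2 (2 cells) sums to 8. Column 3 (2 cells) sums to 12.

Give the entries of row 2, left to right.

5, 2, 3

23 in 3 cells must be {6,8,9}.
The 23 across and the 8 down share only 6, so (1,2) = 6.
(2,2) = 8 − 6 = 2 completes the 8 down.
Nothing is forced directly, so branch on (2,1), whose candidates are 5 or 7. If (2,1) = 7: then (1,1) would have to be in {8,9} for the 23 across but in {6} for the 13 down — contradiction. So (2,1) = 5.
(1,1) = 13 − 5 = 8 completes the 13 down.
(1,3) = 23 − 14 = 9 completes the 23 across.
(2,3) = 10 − 7 = 3 completes the 10 across.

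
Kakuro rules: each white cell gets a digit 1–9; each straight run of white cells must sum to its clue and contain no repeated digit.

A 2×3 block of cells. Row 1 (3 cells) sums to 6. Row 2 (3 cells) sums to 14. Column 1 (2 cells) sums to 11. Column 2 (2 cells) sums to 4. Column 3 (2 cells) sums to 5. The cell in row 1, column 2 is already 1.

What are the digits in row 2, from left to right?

9 3 2

6 in 3 cells must be {1,2,3}; 4 in 2 cells must be {1,3}.
(2,2) = 4 − 1 = 3 completes the 4 down.
No cell is forced outright now. (2,3) can only be 2 or 4 (the digits allowed by both its 14 across and its 5 down). If (2,3) = 4: then (1,3) would have to be in {2,3} for the 6 across but in {1} for the 5 down — contradiction. So (2,3) = 2.
(1,3) = 5 − 2 = 3 completes the 5 down.
(2,1) = 14 − 5 = 9 completes the 14 across.
(1,1) = 6 − 4 = 2 completes the 6 across.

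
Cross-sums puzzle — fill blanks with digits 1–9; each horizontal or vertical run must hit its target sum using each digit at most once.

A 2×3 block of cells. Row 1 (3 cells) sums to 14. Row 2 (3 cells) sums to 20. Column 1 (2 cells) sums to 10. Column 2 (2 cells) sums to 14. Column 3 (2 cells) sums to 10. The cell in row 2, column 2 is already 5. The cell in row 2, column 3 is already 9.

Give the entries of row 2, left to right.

(1,2) = 14 − 5 = 9 completes the 14 down.
(1,3) = 10 − 9 = 1 completes the 10 down.
(2,1) = 20 − 14 = 6 completes the 20 across.
(1,1) = 14 − 10 = 4 completes the 14 across.

6, 5, 9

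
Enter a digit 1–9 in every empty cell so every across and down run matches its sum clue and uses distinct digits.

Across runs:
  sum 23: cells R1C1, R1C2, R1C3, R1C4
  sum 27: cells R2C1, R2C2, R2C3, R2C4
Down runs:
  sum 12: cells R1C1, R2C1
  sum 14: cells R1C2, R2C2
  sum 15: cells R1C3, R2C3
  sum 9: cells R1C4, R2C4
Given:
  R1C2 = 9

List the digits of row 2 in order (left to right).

R2C2 = 14 − 9 = 5 completes the 14 down.
Nothing is forced directly, so branch on R2C4, whose candidates are 6 or 7. If R2C4 = 7: that forces R1C4 = 2, R2C1 = 9, R2C3 = 6, after which R1C1 would have to be in {4,5,7,8} for the 23 across but in {3} for the 12 down — contradiction. So R2C4 = 6.
R1C4 = 9 − 6 = 3 completes the 9 down.
No cell is forced outright now. R2C1 can only be 7 or 9 (the digits allowed by both its 27 across and its 12 down). If R2C1 = 9: then R1C1 would have to be in {4,5,6,7} for the 23 across but in {3} for the 12 down — contradiction. So R2C1 = 7.
R1C1 = 12 − 7 = 5 completes the 12 down.
R1C3 = 23 − 17 = 6 completes the 23 across.
R2C3 = 27 − 18 = 9 completes the 27 across.

7 5 9 6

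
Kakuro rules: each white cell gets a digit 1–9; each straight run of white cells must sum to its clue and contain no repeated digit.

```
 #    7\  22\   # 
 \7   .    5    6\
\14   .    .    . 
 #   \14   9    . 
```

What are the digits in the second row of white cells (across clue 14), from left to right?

R1C1 = 7 − 5 = 2 completes the 7 across.
R2C1 = 7 − 2 = 5 completes the 7 down.
R2C2 = 22 − 14 = 8 completes the 22 down.
R2C3 = 14 − 13 = 1 completes the 14 across.
R3C3 = 14 − 9 = 5 completes the 14 across.

5, 8, 1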